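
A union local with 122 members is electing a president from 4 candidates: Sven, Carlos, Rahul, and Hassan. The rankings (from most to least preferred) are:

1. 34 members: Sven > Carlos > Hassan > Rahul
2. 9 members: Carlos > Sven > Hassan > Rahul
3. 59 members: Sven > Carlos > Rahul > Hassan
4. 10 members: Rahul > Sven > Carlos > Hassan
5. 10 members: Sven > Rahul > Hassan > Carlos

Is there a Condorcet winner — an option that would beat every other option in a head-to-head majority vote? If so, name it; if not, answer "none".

Sven

Sven vs Carlos: 113–9 for Sven.
Sven vs Rahul: 112–10 for Sven.
Sven vs Hassan: 122–0 for Sven.
Sven beats every other option head-to-head.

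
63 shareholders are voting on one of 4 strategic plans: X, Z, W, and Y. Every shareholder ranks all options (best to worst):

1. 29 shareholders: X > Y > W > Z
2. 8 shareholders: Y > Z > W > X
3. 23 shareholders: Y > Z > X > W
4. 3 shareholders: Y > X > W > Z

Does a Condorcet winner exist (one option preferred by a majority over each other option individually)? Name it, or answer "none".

Y vs X: 34–29 for Y.
Y vs Z: 63–0 for Y.
Y vs W: 63–0 for Y.
Y beats every other option head-to-head.

Y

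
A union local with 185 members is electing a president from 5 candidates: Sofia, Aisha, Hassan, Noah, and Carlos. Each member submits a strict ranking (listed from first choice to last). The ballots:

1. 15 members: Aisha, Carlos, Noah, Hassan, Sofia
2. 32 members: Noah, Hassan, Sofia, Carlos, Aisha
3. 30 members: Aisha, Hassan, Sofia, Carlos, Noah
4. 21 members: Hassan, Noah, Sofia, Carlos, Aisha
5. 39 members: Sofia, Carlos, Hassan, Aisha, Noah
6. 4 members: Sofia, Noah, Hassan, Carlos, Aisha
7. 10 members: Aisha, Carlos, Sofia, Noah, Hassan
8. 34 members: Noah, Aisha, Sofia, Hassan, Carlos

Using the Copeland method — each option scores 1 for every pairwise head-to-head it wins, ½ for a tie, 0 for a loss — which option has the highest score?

Sofia: beats Aisha and Carlos; loses to Hassan and Noah → score 2.
Aisha: beats Noah; loses to Sofia, Hassan, and Carlos → score 1.
Hassan: beats Sofia, Aisha, and Carlos; loses to Noah → score 3.
Noah: beats Sofia and Hassan; loses to Aisha and Carlos → score 2.
Carlos: beats Aisha and Noah; loses to Sofia and Hassan → score 2.
Hassan has the best pairwise record.

Hassan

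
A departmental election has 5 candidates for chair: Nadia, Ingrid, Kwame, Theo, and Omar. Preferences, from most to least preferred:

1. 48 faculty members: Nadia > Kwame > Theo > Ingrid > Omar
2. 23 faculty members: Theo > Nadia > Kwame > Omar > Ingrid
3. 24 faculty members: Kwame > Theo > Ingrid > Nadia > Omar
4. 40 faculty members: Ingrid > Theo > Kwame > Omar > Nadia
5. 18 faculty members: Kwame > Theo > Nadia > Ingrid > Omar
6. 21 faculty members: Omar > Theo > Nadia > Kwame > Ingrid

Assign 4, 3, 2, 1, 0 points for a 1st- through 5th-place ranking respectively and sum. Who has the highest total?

Theo

Nadia: 48·4 + 23·3 + 24·1 + 40·0 + 18·2 + 21·2 = 363
Ingrid: 48·1 + 23·0 + 24·2 + 40·4 + 18·1 + 21·0 = 274
Kwame: 48·3 + 23·2 + 24·4 + 40·2 + 18·4 + 21·1 = 459
Theo: 48·2 + 23·4 + 24·3 + 40·3 + 18·3 + 21·3 = 497
Omar: 48·0 + 23·1 + 24·0 + 40·1 + 18·0 + 21·4 = 147
Theo has the highest Borda score (497).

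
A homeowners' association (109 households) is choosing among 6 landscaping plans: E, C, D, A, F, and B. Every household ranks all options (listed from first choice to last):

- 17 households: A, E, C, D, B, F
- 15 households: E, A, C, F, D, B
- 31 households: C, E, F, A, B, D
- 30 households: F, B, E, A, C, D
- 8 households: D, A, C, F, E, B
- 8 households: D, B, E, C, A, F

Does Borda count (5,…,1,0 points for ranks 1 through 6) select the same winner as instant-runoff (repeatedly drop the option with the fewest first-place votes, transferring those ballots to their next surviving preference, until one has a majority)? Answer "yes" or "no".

Borda — scores: E 389, C 321, D 129, A 307, F 289, B 200. Winner: E.
Instant-runoff — R1 E 15, C 31, D 16, A 17, F 30, B 0 (B out); R2 E 15, C 31, D 16, A 17, F 30 (E out); R3 C 31, D 16, A 32, F 30 (D out); R4 C 39, A 40, F 30 (F out); R5 C 39, A 70 (A winner). Winner: A.
The two methods disagree.

no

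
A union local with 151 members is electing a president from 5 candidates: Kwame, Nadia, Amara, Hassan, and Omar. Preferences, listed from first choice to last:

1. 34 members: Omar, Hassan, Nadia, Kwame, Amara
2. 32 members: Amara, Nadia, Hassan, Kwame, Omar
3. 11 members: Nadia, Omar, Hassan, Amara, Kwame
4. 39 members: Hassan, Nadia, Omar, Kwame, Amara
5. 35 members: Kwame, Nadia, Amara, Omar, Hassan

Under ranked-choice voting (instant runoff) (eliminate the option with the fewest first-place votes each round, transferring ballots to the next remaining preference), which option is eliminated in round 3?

Kwame

Round 1: Kwame 35, Nadia 11, Amara 32, Hassan 39, Omar 34. Eliminate Nadia.
Round 2: Kwame 35, Amara 32, Hassan 39, Omar 45. Eliminate Amara.
Round 3: Kwame 35, Hassan 71, Omar 45. Eliminate Kwame.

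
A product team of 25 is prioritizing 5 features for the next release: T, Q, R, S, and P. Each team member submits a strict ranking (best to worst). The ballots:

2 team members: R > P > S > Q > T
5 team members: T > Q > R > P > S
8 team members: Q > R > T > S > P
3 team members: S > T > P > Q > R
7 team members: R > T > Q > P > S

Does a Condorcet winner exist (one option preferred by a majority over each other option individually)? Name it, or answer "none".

none

Checking pairwise contests:
R beats T 17–8.
T beats Q 15–10.
Q beats R 16–9.
T beats S 20–5.
T beats P 23–2.
Every option loses at least one head-to-head, so there is no Condorcet winner.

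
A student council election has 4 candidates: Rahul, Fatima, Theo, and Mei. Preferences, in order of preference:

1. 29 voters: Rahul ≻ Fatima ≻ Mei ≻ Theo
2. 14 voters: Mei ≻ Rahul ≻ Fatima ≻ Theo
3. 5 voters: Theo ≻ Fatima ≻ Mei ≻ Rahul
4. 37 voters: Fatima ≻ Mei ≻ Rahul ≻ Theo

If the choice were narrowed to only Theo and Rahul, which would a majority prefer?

Voters preferring Theo to Rahul: 5; preferring Rahul to Theo: 80.
Rahul wins the head-to-head.

Rahul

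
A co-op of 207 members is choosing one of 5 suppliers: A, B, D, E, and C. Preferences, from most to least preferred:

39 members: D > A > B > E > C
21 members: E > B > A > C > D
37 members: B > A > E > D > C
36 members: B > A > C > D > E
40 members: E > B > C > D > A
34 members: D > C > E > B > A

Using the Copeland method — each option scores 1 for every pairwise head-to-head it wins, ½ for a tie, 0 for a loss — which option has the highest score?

A: beats E and C; loses to B and D → score 2.
B: beats A, D, E, and C → score 4.
D: beats A, E, and C; loses to B → score 3.
E: beats C; loses to A, B, and D → score 1.
C: loses to A, B, D, and E → score 0.
B has the best pairwise record.

B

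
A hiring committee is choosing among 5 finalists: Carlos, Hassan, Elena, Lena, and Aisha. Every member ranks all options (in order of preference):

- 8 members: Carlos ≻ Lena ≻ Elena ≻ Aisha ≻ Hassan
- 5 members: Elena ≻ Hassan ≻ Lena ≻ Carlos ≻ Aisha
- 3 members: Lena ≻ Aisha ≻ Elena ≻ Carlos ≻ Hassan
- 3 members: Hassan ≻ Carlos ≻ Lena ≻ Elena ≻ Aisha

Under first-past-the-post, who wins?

Carlos

First-place votes: Carlos 8, Hassan 3, Elena 5, Lena 3, Aisha 0.
Carlos has the most first-place votes.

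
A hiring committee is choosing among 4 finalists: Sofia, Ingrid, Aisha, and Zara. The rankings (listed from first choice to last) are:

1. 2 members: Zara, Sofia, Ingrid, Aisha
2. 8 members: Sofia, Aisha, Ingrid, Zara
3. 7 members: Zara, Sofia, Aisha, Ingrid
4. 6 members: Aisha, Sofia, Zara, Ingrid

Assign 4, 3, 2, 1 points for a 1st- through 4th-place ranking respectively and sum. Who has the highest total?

Sofia

Sofia: 2·3 + 8·4 + 7·3 + 6·3 = 77
Ingrid: 2·2 + 8·2 + 7·1 + 6·1 = 33
Aisha: 2·1 + 8·3 + 7·2 + 6·4 = 64
Zara: 2·4 + 8·1 + 7·4 + 6·2 = 56
Sofia has the highest Borda score (77).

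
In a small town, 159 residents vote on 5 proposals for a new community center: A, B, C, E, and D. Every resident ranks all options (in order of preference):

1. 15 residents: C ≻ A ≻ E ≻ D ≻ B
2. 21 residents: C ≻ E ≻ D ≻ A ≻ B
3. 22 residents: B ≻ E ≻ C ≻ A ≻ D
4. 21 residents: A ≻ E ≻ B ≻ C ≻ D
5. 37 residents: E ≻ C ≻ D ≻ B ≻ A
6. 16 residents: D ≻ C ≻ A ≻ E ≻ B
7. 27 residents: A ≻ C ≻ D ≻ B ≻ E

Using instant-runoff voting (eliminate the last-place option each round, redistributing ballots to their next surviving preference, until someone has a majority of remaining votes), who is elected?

Round 1: A 48, B 22, C 36, E 37, D 16. Eliminate D.
Round 2: A 48, B 22, C 52, E 37. Eliminate B.
Round 3: A 48, C 52, E 59. Eliminate A.
Round 4: C 79, E 80. E has a majority.

E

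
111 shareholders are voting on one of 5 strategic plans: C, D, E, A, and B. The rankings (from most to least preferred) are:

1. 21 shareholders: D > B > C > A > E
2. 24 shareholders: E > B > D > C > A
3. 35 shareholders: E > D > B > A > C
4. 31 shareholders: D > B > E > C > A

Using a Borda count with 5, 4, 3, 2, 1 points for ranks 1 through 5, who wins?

D

C: 21·3 + 24·2 + 35·1 + 31·2 = 208
D: 21·5 + 24·3 + 35·4 + 31·5 = 472
E: 21·1 + 24·5 + 35·5 + 31·3 = 409
A: 21·2 + 24·1 + 35·2 + 31·1 = 167
B: 21·4 + 24·4 + 35·3 + 31·4 = 409
D has the highest Borda score (472).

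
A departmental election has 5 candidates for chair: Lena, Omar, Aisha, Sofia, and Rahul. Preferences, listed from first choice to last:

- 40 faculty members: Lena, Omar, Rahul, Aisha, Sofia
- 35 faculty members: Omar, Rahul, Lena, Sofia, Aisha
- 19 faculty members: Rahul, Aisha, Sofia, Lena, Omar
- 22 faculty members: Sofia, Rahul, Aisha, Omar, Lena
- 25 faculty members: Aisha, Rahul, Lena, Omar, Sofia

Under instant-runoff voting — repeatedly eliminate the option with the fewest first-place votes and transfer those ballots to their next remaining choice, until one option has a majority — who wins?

Round 1: Lena 40, Omar 35, Aisha 25, Sofia 22, Rahul 19. Eliminate Rahul.
Round 2: Lena 40, Omar 35, Aisha 44, Sofia 22. Eliminate Sofia.
Round 3: Lena 40, Omar 35, Aisha 66. Eliminate Omar.
Round 4: Lena 75, Aisha 66. Lena has a majority.

Lena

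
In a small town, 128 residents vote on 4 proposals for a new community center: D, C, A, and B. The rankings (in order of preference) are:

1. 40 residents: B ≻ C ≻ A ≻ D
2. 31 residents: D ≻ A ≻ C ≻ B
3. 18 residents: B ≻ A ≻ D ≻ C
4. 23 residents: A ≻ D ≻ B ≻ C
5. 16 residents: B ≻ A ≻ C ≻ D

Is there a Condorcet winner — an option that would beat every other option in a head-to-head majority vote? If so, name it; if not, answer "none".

B

B vs D: 74–54 for B.
B vs C: 97–31 for B.
B vs A: 74–54 for B.
B beats every other option head-to-head.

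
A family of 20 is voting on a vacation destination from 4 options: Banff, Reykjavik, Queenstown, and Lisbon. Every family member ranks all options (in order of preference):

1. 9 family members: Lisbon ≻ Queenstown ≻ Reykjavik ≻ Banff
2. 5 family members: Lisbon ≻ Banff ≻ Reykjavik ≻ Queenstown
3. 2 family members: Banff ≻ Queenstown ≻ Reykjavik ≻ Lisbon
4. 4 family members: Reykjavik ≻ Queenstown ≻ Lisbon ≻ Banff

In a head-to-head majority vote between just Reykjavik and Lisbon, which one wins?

Lisbon

Voters preferring Reykjavik to Lisbon: 6; preferring Lisbon to Reykjavik: 14.
Lisbon wins the head-to-head.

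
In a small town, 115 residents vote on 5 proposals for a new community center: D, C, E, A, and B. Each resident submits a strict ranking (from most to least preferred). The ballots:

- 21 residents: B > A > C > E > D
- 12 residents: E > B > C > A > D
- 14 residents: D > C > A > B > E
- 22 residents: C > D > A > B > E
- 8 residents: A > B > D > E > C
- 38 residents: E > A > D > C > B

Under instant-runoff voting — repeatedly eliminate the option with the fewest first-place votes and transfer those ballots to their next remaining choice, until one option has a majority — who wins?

Round 1: D 14, C 22, E 50, A 8, B 21. Eliminate A.
Round 2: D 14, C 22, E 50, B 29. Eliminate D.
Round 3: C 36, E 50, B 29. Eliminate B.
Round 4: C 57, E 58. E has a majority.

E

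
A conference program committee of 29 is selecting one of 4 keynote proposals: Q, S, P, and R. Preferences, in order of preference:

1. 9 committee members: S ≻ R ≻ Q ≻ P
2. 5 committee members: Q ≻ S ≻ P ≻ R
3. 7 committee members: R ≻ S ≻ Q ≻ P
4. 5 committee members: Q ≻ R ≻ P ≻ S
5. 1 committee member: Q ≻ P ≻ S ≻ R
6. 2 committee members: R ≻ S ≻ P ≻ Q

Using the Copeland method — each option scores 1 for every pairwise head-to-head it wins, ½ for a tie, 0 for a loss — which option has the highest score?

S

Q: beats P; loses to S and R → score 1.
S: beats Q, P, and R → score 3.
P: loses to Q, S, and R → score 0.
R: beats Q and P; loses to S → score 2.
S has the best pairwise record.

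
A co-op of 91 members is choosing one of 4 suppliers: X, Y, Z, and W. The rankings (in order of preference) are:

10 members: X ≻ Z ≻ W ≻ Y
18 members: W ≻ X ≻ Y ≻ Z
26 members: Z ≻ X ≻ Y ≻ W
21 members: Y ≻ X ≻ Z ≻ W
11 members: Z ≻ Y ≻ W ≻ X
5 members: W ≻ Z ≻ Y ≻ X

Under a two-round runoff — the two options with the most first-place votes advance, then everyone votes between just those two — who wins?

Z

Round 1 first-place votes: X 10, Y 21, Z 37, W 23.
Z and W advance.
Runoff: Z is preferred to W by 68 voters; W by 23.
Z wins the runoff.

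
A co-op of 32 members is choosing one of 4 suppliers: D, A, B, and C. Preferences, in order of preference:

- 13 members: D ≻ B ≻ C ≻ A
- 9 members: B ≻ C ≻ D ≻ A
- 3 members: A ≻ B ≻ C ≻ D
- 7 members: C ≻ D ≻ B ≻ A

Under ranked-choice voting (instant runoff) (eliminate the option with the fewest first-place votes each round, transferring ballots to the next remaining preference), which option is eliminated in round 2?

C

Round 1: D 13, A 3, B 9, C 7. Eliminate A.
Round 2: D 13, B 12, C 7. Eliminate C.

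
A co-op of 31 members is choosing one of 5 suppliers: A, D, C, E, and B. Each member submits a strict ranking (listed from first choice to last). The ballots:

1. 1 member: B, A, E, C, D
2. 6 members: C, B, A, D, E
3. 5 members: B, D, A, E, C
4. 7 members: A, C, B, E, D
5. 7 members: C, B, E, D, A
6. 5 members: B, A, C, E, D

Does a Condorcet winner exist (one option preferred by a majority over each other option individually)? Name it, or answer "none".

Checking pairwise contests:
B beats A 24–7.
A beats D 19–12.
A beats C 18–13.
A beats E 24–7.
C beats B 20–11.
Every option loses at least one head-to-head, so there is no Condorcet winner.

none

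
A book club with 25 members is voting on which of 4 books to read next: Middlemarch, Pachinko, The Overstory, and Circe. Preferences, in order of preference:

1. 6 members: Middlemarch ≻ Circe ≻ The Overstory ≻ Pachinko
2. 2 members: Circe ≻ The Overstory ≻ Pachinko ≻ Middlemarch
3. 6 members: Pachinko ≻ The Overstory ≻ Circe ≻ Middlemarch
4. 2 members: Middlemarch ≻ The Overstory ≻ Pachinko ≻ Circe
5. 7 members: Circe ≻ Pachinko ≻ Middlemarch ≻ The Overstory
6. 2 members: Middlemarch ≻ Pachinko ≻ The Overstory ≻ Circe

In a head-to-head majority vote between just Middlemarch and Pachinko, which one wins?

Voters preferring Middlemarch to Pachinko: 10; preferring Pachinko to Middlemarch: 15.
Pachinko wins the head-to-head.

Pachinko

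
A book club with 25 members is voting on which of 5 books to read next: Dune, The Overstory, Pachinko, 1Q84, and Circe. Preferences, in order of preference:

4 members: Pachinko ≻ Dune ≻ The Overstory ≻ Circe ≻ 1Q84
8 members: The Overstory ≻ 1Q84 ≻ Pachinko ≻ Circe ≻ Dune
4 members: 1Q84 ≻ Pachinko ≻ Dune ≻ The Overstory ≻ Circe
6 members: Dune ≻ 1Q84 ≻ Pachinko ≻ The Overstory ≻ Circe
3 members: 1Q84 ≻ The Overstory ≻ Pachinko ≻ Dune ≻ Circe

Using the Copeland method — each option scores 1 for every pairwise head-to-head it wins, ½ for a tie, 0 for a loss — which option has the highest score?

1Q84

Dune: beats The Overstory and Circe; loses to Pachinko and 1Q84 → score 2.
The Overstory: beats Circe; loses to Dune, Pachinko, and 1Q84 → score 1.
Pachinko: beats Dune, The Overstory, and Circe; loses to 1Q84 → score 3.
1Q84: beats Dune, The Overstory, Pachinko, and Circe → score 4.
Circe: loses to Dune, The Overstory, Pachinko, and 1Q84 → score 0.
1Q84 has the best pairwise record.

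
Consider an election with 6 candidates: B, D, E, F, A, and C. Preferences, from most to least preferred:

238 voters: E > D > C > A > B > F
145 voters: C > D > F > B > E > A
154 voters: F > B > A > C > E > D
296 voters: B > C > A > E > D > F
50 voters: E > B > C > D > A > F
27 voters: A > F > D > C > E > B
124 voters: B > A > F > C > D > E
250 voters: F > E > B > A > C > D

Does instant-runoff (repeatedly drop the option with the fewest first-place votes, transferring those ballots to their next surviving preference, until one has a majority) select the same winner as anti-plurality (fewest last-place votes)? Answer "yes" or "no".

Instant-runoff — R1 B 420, D 0, E 288, F 404, A 27, C 145 (D out); R2 B 420, E 288, F 404, A 27, C 145 (A out); R3 B 420, E 288, F 431, C 145 (C out); R4 B 420, E 288, F 576 (E out); R5 B 708, F 576 (B winner). Winner: B.
Anti-plurality — last-place votes: B 27, D 404, E 124, F 584, A 145, C 0. Winner: C.
The two methods disagree.

no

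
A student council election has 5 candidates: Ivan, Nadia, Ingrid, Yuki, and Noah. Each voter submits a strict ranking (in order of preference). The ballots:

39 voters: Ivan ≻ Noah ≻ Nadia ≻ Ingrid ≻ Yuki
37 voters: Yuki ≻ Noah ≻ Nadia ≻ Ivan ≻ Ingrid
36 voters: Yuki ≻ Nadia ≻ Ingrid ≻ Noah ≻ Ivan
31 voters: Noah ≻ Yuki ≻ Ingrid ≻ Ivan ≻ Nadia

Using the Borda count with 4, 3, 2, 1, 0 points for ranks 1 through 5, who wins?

Ivan: 39·4 + 37·1 + 36·0 + 31·1 = 224
Nadia: 39·2 + 37·2 + 36·3 + 31·0 = 260
Ingrid: 39·1 + 37·0 + 36·2 + 31·2 = 173
Yuki: 39·0 + 37·4 + 36·4 + 31·3 = 385
Noah: 39·3 + 37·3 + 36·1 + 31·4 = 388
Noah has the highest Borda score (388).

Noah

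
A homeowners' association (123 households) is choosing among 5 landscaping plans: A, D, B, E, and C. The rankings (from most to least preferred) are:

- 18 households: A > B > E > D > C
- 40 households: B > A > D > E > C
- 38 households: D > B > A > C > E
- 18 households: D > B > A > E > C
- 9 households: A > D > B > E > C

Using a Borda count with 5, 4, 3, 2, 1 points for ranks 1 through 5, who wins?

B

A: 18·5 + 40·4 + 38·3 + 18·3 + 9·5 = 463
D: 18·2 + 40·3 + 38·5 + 18·5 + 9·4 = 472
B: 18·4 + 40·5 + 38·4 + 18·4 + 9·3 = 523
E: 18·3 + 40·2 + 38·1 + 18·2 + 9·2 = 226
C: 18·1 + 40·1 + 38·2 + 18·1 + 9·1 = 161
B has the highest Borda score (523).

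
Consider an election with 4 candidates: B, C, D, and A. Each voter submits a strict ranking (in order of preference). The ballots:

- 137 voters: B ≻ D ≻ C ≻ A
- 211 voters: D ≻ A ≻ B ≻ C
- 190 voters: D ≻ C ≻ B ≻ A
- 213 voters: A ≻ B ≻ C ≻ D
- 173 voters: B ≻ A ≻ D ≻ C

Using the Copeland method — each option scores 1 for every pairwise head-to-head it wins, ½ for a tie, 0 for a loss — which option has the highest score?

B

B: beats C, D, and A → score 3.
C: loses to B, D, and A → score 0.
D: beats C and A; loses to B → score 2.
A: beats C; loses to B and D → score 1.
B has the best pairwise record.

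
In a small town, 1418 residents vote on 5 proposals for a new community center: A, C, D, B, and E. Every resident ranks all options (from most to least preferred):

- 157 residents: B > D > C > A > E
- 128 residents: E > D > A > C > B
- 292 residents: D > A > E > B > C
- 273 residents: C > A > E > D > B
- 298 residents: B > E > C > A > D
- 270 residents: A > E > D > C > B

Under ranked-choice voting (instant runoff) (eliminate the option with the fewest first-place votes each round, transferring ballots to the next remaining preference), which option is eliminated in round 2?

Round 1: A 270, C 273, D 292, B 455, E 128. Eliminate E.
Round 2: A 270, C 273, D 420, B 455. Eliminate A.

A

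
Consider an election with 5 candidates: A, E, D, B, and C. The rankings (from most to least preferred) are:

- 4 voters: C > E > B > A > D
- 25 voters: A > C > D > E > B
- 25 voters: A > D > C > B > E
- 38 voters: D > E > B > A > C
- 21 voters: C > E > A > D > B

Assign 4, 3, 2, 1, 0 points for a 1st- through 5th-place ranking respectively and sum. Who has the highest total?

D

A: 4·1 + 25·4 + 25·4 + 38·1 + 21·2 = 284
E: 4·3 + 25·1 + 25·0 + 38·3 + 21·3 = 214
D: 4·0 + 25·2 + 25·3 + 38·4 + 21·1 = 298
B: 4·2 + 25·0 + 25·1 + 38·2 + 21·0 = 109
C: 4·4 + 25·3 + 25·2 + 38·0 + 21·4 = 225
D has the highest Borda score (298).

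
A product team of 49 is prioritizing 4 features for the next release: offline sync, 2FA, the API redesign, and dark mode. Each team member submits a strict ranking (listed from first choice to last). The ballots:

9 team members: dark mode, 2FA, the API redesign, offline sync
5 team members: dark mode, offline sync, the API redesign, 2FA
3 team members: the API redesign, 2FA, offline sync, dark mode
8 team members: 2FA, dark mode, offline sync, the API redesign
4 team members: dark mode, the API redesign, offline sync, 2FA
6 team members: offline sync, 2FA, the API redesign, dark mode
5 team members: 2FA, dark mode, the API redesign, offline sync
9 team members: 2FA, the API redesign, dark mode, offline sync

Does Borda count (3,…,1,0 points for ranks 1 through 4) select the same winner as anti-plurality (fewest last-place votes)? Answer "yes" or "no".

Borda — scores: offline sync 43, 2FA 102, the API redesign 60, dark mode 89. Winner: 2FA.
Anti-plurality — last-place votes: offline sync 23, 2FA 9, the API redesign 8, dark mode 9. Winner: the API redesign.
The two methods disagree.

no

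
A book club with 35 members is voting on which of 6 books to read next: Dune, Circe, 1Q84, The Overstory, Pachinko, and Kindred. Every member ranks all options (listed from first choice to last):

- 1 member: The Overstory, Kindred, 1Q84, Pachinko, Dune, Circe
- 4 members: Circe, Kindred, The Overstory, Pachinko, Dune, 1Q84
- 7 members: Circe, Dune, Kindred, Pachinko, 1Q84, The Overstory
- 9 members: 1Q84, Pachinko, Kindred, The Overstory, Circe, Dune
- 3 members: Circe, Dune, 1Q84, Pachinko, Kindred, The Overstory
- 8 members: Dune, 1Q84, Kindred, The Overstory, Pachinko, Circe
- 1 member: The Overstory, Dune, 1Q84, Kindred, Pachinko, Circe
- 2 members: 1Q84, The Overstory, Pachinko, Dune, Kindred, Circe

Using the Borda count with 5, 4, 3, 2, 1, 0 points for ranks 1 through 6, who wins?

1Q84

Dune: 1·1 + 4·1 + 7·4 + 9·0 + 3·4 + 8·5 + 1·4 + 2·2 = 93
Circe: 1·0 + 4·5 + 7·5 + 9·1 + 3·5 + 8·0 + 1·0 + 2·0 = 79
1Q84: 1·3 + 4·0 + 7·1 + 9·5 + 3·3 + 8·4 + 1·3 + 2·5 = 109
The Overstory: 1·5 + 4·3 + 7·0 + 9·2 + 3·0 + 8·2 + 1·5 + 2·4 = 64
Pachinko: 1·2 + 4·2 + 7·2 + 9·4 + 3·2 + 8·1 + 1·1 + 2·3 = 81
Kindred: 1·4 + 4·4 + 7·3 + 9·3 + 3·1 + 8·3 + 1·2 + 2·1 = 99
1Q84 has the highest Borda score (109).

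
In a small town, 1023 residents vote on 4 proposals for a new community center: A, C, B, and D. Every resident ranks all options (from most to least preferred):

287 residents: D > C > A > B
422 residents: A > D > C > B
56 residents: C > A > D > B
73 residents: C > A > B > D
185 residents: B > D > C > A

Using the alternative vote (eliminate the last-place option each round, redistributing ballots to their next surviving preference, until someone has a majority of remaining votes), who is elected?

Round 1: A 422, C 129, B 185, D 287. Eliminate C.
Round 2: A 551, B 185, D 287. A has a majority.

A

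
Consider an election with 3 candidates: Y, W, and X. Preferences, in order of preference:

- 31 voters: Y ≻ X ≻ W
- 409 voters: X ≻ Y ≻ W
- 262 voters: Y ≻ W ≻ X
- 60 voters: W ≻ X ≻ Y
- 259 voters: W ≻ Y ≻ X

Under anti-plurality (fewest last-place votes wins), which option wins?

Y

Last-place votes: Y 60, W 440, X 521.
Y is ranked last by the fewest voters, so Y wins.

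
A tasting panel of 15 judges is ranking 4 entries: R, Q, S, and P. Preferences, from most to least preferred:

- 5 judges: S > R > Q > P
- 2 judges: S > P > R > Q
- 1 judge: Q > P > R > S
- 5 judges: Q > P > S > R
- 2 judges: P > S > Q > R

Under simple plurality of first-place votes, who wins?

S

First-place votes: R 0, Q 6, S 7, P 2.
S has the most first-place votes.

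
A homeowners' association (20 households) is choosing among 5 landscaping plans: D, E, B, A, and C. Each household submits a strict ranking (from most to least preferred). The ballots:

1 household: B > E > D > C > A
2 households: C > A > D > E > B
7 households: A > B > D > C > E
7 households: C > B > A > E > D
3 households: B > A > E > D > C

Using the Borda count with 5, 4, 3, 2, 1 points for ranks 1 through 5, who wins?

B

D: 1·3 + 2·3 + 7·3 + 7·1 + 3·2 = 43
E: 1·4 + 2·2 + 7·1 + 7·2 + 3·3 = 38
B: 1·5 + 2·1 + 7·4 + 7·4 + 3·5 = 78
A: 1·1 + 2·4 + 7·5 + 7·3 + 3·4 = 77
C: 1·2 + 2·5 + 7·2 + 7·5 + 3·1 = 64
B has the highest Borda score (78).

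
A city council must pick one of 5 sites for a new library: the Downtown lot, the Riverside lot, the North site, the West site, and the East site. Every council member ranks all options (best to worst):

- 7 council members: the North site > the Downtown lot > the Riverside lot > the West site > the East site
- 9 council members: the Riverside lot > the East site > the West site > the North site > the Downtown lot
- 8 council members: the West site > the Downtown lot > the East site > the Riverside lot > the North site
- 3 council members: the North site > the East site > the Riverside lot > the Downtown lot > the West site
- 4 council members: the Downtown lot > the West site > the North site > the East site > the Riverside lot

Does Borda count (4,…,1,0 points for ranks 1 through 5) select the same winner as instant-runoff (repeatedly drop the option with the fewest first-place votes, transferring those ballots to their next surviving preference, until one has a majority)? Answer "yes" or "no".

yes

Borda — scores: the Downtown lot 64, the Riverside lot 64, the North site 57, the West site 69, the East site 56. Winner: the West site.
Instant-runoff — R1 the Downtown lot 4, the Riverside lot 9, the North site 10, the West site 8, the East site 0 (the East site out); R2 the Downtown lot 4, the Riverside lot 9, the North site 10, the West site 8 (the Downtown lot out); R3 the Riverside lot 9, the North site 10, the West site 12 (the Riverside lot out); R4 the North site 10, the West site 21 (the West site winner). Winner: the West site.
The two methods agree.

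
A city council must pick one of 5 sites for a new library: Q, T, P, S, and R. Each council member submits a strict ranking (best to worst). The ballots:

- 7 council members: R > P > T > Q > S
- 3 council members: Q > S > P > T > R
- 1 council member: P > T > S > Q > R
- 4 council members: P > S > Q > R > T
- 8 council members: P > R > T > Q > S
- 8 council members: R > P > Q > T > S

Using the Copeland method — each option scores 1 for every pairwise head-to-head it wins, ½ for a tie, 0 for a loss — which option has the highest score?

P

Q: beats S; loses to T, P, and R → score 1.
T: beats Q and S; loses to P and R → score 2.
P: beats Q, T, S, and R → score 4.
S: loses to Q, T, P, and R → score 0.
R: beats Q, T, and S; loses to P → score 3.
P has the best pairwise record.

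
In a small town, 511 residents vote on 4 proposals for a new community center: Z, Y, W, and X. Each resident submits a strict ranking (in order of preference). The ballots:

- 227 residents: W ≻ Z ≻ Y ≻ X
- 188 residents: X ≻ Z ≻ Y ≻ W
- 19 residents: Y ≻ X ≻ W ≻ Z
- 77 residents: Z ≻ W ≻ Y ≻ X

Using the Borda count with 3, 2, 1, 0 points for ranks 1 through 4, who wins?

Z

Z: 227·2 + 188·2 + 19·0 + 77·3 = 1061
Y: 227·1 + 188·1 + 19·3 + 77·1 = 549
W: 227·3 + 188·0 + 19·1 + 77·2 = 854
X: 227·0 + 188·3 + 19·2 + 77·0 = 602
Z has the highest Borda score (1061).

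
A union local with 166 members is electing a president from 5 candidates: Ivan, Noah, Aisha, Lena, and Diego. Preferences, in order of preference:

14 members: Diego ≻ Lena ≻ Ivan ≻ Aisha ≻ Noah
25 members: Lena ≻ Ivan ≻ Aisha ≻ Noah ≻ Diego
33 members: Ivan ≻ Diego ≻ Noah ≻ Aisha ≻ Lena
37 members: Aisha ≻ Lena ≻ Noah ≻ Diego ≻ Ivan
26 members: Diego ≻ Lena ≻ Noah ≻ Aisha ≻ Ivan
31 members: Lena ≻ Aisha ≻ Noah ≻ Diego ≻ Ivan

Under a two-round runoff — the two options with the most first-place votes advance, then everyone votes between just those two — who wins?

Round 1 first-place votes: Ivan 33, Noah 0, Aisha 37, Lena 56, Diego 40.
Lena and Diego advance.
Runoff: Lena is preferred to Diego by 93 voters; Diego by 73.
Lena wins the runoff.

Lena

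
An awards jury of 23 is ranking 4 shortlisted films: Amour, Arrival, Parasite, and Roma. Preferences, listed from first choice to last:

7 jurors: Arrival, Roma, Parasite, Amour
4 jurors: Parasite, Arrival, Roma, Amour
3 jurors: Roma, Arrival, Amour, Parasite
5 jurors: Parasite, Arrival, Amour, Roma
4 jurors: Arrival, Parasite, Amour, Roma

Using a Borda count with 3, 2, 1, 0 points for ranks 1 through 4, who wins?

Arrival

Amour: 7·0 + 4·0 + 3·1 + 5·1 + 4·1 = 12
Arrival: 7·3 + 4·2 + 3·2 + 5·2 + 4·3 = 57
Parasite: 7·1 + 4·3 + 3·0 + 5·3 + 4·2 = 42
Roma: 7·2 + 4·1 + 3·3 + 5·0 + 4·0 = 27
Arrival has the highest Borda score (57).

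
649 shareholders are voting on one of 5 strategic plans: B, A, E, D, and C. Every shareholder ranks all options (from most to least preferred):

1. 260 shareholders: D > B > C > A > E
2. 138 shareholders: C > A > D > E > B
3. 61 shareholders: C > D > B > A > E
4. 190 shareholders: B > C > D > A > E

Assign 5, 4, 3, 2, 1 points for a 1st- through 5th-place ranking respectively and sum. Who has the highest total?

C

B: 260·4 + 138·1 + 61·3 + 190·5 = 2311
A: 260·2 + 138·4 + 61·2 + 190·2 = 1574
E: 260·1 + 138·2 + 61·1 + 190·1 = 787
D: 260·5 + 138·3 + 61·4 + 190·3 = 2528
C: 260·3 + 138·5 + 61·5 + 190·4 = 2535
C has the highest Borda score (2535).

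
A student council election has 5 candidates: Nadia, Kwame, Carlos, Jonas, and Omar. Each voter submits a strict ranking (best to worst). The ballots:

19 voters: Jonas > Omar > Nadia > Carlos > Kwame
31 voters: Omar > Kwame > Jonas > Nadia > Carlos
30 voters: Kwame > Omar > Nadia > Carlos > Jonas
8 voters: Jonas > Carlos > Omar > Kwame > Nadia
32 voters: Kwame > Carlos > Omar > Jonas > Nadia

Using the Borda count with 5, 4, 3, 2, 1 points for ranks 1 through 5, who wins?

Nadia: 19·3 + 31·2 + 30·3 + 8·1 + 32·1 = 249
Kwame: 19·1 + 31·4 + 30·5 + 8·2 + 32·5 = 469
Carlos: 19·2 + 31·1 + 30·2 + 8·4 + 32·4 = 289
Jonas: 19·5 + 31·3 + 30·1 + 8·5 + 32·2 = 322
Omar: 19·4 + 31·5 + 30·4 + 8·3 + 32·3 = 471
Omar has the highest Borda score (471).

Omar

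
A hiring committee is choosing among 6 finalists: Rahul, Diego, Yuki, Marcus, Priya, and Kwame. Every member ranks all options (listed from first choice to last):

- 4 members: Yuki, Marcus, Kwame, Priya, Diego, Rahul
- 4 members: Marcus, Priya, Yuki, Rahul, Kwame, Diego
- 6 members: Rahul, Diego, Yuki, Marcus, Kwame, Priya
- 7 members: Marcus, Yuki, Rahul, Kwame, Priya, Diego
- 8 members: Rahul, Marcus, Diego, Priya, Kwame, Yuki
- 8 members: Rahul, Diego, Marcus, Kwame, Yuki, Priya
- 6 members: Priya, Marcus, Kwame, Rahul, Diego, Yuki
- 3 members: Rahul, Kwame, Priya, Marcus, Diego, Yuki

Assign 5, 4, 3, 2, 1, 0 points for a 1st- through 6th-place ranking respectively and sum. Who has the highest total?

Marcus

Rahul: 4·0 + 4·2 + 6·5 + 7·3 + 8·5 + 8·5 + 6·2 + 3·5 = 166
Diego: 4·1 + 4·0 + 6·4 + 7·0 + 8·3 + 8·4 + 6·1 + 3·1 = 93
Yuki: 4·5 + 4·3 + 6·3 + 7·4 + 8·0 + 8·1 + 6·0 + 3·0 = 86
Marcus: 4·4 + 4·5 + 6·2 + 7·5 + 8·4 + 8·3 + 6·4 + 3·2 = 169
Priya: 4·2 + 4·4 + 6·0 + 7·1 + 8·2 + 8·0 + 6·5 + 3·3 = 86
Kwame: 4·3 + 4·1 + 6·1 + 7·2 + 8·1 + 8·2 + 6·3 + 3·4 = 90
Marcus has the highest Borda score (169).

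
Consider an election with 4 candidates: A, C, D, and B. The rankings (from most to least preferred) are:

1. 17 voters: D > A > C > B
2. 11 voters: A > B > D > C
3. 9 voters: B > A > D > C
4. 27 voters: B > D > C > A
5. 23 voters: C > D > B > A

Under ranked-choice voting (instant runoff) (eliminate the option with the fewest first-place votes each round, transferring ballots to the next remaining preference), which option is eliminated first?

A

Round 1: A 11, C 23, D 17, B 36. Eliminate A.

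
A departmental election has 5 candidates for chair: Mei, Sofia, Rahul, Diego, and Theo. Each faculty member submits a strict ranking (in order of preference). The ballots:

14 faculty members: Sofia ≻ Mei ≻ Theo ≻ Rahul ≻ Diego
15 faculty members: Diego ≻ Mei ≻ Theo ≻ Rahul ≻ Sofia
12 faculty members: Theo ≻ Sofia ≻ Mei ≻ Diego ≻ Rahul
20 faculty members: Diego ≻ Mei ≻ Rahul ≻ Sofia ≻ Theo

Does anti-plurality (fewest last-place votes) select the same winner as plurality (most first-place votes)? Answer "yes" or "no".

no

Anti-plurality — last-place votes: Mei 0, Sofia 15, Rahul 12, Diego 14, Theo 20. Winner: Mei.
Plurality — first-place votes: Mei 0, Sofia 14, Rahul 0, Diego 35, Theo 12. Winner: Diego.
The two methods disagree.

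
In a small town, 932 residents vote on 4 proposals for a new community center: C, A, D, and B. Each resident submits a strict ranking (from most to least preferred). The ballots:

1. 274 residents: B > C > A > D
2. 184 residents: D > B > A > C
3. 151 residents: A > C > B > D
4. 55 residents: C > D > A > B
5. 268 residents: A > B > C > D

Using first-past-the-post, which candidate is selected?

First-place votes: C 55, A 419, D 184, B 274.
A has the most first-place votes.

A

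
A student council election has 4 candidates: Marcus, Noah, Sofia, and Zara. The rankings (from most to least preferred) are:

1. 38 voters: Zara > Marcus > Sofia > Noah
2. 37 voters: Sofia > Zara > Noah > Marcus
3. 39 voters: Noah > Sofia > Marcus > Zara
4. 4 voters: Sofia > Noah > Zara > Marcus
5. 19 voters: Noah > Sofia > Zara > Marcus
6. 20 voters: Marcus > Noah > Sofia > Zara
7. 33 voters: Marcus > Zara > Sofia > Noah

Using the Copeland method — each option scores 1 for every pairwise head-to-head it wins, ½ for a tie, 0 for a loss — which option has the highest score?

Sofia

Marcus: loses to Noah, Sofia, and Zara → score 0.
Noah: beats Marcus; loses to Sofia and Zara → score 1.
Sofia: beats Marcus, Noah, and Zara → score 3.
Zara: beats Marcus and Noah; loses to Sofia → score 2.
Sofia has the best pairwise record.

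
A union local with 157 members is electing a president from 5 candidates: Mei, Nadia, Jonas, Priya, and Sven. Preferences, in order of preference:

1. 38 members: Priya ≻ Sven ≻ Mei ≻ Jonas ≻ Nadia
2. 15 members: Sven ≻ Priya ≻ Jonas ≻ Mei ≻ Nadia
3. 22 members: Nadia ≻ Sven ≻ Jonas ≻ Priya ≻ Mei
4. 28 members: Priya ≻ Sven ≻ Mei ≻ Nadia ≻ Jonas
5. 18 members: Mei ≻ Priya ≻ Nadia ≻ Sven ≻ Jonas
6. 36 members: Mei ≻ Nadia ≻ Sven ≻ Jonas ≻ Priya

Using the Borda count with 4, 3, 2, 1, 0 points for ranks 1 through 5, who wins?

Mei: 38·2 + 15·1 + 22·0 + 28·2 + 18·4 + 36·4 = 363
Nadia: 38·0 + 15·0 + 22·4 + 28·1 + 18·2 + 36·3 = 260
Jonas: 38·1 + 15·2 + 22·2 + 28·0 + 18·0 + 36·1 = 148
Priya: 38·4 + 15·3 + 22·1 + 28·4 + 18·3 + 36·0 = 385
Sven: 38·3 + 15·4 + 22·3 + 28·3 + 18·1 + 36·2 = 414
Sven has the highest Borda score (414).

Sven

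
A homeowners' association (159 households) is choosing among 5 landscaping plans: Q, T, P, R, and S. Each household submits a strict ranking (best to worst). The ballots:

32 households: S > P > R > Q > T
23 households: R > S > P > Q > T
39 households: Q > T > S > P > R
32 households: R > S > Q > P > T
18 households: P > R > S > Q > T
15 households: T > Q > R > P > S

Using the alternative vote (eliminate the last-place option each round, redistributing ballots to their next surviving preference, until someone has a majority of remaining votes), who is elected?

Round 1: Q 39, T 15, P 18, R 55, S 32. Eliminate T.
Round 2: Q 54, P 18, R 55, S 32. Eliminate P.
Round 3: Q 54, R 73, S 32. Eliminate S.
Round 4: Q 54, R 105. R has a majority.

R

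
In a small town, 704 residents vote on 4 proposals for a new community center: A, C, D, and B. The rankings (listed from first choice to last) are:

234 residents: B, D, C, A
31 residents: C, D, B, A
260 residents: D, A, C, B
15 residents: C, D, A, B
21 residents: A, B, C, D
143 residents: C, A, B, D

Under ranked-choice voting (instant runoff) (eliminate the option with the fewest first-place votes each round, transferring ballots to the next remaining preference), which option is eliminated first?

Round 1: A 21, C 189, D 260, B 234. Eliminate A.

A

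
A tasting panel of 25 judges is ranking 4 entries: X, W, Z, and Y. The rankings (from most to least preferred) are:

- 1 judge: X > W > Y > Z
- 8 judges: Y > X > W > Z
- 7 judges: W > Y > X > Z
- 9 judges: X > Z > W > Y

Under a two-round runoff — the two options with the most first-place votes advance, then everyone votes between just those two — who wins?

Y

Round 1 first-place votes: X 10, W 7, Z 0, Y 8.
X and Y advance.
Runoff: X is preferred to Y by 10 voters; Y by 15.
Y wins the runoff.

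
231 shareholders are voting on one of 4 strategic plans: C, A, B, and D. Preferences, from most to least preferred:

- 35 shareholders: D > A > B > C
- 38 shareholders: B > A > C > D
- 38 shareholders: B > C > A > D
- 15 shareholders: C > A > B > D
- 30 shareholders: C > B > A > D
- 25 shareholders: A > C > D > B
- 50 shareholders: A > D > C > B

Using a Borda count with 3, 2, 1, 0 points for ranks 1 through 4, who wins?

C: 35·0 + 38·1 + 38·2 + 15·3 + 30·3 + 25·2 + 50·1 = 349
A: 35·2 + 38·2 + 38·1 + 15·2 + 30·1 + 25·3 + 50·3 = 469
B: 35·1 + 38·3 + 38·3 + 15·1 + 30·2 + 25·0 + 50·0 = 338
D: 35·3 + 38·0 + 38·0 + 15·0 + 30·0 + 25·1 + 50·2 = 230
A has the highest Borda score (469).

A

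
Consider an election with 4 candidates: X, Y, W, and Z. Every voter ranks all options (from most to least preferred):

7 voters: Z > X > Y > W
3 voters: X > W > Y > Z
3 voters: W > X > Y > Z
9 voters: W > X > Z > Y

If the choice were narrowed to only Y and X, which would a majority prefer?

Voters preferring Y to X: 0; preferring X to Y: 22.
X wins the head-to-head.

X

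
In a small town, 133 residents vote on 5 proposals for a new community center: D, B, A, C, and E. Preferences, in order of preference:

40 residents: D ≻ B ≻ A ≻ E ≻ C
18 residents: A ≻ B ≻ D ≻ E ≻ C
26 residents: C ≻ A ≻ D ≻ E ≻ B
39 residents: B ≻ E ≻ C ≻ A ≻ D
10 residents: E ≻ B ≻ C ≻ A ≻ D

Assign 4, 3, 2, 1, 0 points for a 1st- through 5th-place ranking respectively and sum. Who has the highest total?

B

D: 40·4 + 18·2 + 26·2 + 39·0 + 10·0 = 248
B: 40·3 + 18·3 + 26·0 + 39·4 + 10·3 = 360
A: 40·2 + 18·4 + 26·3 + 39·1 + 10·1 = 279
C: 40·0 + 18·0 + 26·4 + 39·2 + 10·2 = 202
E: 40·1 + 18·1 + 26·1 + 39·3 + 10·4 = 241
B has the highest Borda score (360).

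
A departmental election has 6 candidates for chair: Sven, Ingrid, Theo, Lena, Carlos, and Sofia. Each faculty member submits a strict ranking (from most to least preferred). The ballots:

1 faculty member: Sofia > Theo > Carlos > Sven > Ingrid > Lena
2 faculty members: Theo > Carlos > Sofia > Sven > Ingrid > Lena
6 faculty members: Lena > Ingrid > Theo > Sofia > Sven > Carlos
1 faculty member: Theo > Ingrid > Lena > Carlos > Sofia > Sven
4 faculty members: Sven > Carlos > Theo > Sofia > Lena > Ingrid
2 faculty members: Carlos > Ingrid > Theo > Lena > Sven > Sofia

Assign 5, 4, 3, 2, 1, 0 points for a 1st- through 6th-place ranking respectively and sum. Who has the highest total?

Sven: 1·2 + 2·2 + 6·1 + 1·0 + 4·5 + 2·1 = 34
Ingrid: 1·1 + 2·1 + 6·4 + 1·4 + 4·0 + 2·4 = 39
Theo: 1·4 + 2·5 + 6·3 + 1·5 + 4·3 + 2·3 = 55
Lena: 1·0 + 2·0 + 6·5 + 1·3 + 4·1 + 2·2 = 41
Carlos: 1·3 + 2·4 + 6·0 + 1·2 + 4·4 + 2·5 = 39
Sofia: 1·5 + 2·3 + 6·2 + 1·1 + 4·2 + 2·0 = 32
Theo has the highest Borda score (55).

Theo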